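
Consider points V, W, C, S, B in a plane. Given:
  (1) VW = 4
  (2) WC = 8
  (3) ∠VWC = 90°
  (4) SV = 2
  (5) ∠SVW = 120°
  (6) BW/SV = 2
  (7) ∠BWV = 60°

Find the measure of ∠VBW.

From the given relations: BW = 2·SV = 2·2 = 4.
Step 1: By the law of cosines on triangle BWV: BV² = 4² + 4² − 2·4·4·cos(60°) = 16, so BV = 4.
Step 2: By the inverse law of cosines on triangle VBW: cos(∠VBW) = (4² + 4² − 4²) / (2·4·4) = 16/32 = 0.5, so ∠VBW = 60°.

Therefore, the measure of angle ∠VBW = 60°.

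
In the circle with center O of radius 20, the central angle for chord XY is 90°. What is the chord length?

Chord = 2(20) sin(45°) = 20*sqrt(2)

20*sqrt(2)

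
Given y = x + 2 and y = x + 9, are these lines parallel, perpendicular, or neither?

Slope of line 1: m1 = 1
Slope of line 2: m2 = 1
m1 = m2, so the lines are parallel.

Parallel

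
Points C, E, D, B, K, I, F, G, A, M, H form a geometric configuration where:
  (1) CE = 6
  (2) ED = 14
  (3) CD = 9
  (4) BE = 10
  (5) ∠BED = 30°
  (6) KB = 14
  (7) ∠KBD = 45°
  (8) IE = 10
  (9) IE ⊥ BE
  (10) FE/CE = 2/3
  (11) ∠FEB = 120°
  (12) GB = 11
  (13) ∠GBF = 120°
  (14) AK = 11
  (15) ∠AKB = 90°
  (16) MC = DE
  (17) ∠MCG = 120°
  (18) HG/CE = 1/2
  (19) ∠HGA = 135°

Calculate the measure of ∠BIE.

Step 1: By the law of cosines on triangle IEB: IB² = 10² + 10² − 2·10·10·cos(90°) = 200, so IB = 10·√2.
Step 2: By the inverse law of cosines on triangle BIE: cos(∠BIE) = ((10·√2)² + 10² − 10²) / (2·10·√2·10) = 200/282.84 = 0.7071, so ∠BIE = 45°.

Therefore, the measure of angle ∠BIE = 45°.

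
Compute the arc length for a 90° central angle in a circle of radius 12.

The full circumference is 2πr = 2π(12) = 24*pi.
The arc spans 90° out of 360°, which is a fraction of 1/4.
Arc length = 24*pi × 1/4 = 6*pi.

6*pi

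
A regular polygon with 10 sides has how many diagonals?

The number of diagonals in an n-gon is n(n - 3)/2.
For n = 10: 10(10 - 3)/2 = 10 × 7 / 2 = 35.

35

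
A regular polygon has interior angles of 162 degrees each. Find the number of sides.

The exterior angle is the supplement of the interior angle: 180 - 162 = 18 degrees.
Since the exterior angles of any convex polygon sum to 360 degrees, the number of sides is 360 / 18 = 20.

20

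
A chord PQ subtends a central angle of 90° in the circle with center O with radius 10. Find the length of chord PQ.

Chord = 2(10) sin(45°) = 10*sqrt(2)

10*sqrt(2)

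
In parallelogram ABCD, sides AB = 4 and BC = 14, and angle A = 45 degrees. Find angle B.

Consecutive angles are supplementary: angle B = 180 - 45 = 135 degrees.

135 degrees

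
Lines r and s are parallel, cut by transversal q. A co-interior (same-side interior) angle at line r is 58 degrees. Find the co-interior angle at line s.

Co-interior angles (same-side interior) formed by parallel lines and a transversal are supplementary (sum to 180 degrees).
The given angle is 58 degrees.
The co-interior angle = 180 - 58 = 122 degrees.

122 degrees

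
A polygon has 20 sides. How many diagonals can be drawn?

Each of the 20 vertices connects to 17 non-adjacent vertices via diagonals.
Total connections = 20 × 17 = 340, but each diagonal is counted twice.
Number of diagonals = 340 / 2 = 170.

170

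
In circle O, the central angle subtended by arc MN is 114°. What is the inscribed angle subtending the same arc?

Inscribed angle = 114° / 2 = 57° (inscribed angle theorem).

57°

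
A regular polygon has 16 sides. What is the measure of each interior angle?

Each interior angle of a regular n-gon is (n - 2) * 180 / n.
For n = 16: (16 - 2) * 180 / 16 = 2520/16 = 315/2 degrees.

315/2 degrees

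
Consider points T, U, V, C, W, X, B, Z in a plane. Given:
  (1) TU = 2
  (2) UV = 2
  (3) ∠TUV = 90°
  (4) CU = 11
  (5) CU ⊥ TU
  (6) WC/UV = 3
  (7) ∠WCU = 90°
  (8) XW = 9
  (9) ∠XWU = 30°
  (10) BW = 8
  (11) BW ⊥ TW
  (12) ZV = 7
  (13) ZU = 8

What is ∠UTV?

Step 1: By the law of cosines on triangle TUV: TV² = 2² + 2² − 2·2·2·cos(90°) = 8, so TV = 2·√2.
Step 2: By the inverse law of cosines on triangle UTV: cos(∠UTV) = (2² + (2·√2)² − 2²) / (2·2·2·√2) = 8/11.31 = 0.7071, so ∠UTV = 45°.

Therefore, the measure of angle ∠UTV = 45°.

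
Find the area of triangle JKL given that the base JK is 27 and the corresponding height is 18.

Area = (1/2) * base * height
Area = (1/2) * 27 * 18
Area = 243

243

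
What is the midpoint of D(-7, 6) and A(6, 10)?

M = ((x₁ + x₂)/2, (y₁ + y₂)/2)
= ((-7 + 6)/2, (6 + 10)/2)
= (-1/2, 16/2) = (-1/2, 8)

(-1/2, 8)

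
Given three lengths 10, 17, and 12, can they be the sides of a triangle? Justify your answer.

Yes.
The triangle inequality requires that the sum of any two sides exceeds the third.
Here 10 + 12 = 22 > 17, so the condition is met.

Yes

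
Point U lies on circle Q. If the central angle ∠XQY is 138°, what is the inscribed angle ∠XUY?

By the inscribed angle theorem, the inscribed angle is half the central angle.
Inscribed angle = 138° / 2 = 69°

69°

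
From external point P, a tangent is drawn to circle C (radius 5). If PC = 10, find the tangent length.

Let T be the point of tangency. Then CT ⊥ PT (radius ⊥ tangent).
In right triangle CTP: CP² = CT² + PT²
10² = 5² + PT²
PT² = 75, PT = 5*sqrt(3)

5*sqrt(3)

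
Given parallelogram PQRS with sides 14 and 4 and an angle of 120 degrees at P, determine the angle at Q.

Opposite sides of a parallelogram are parallel, so consecutive angles form co-interior angles on a transversal.
Co-interior angles sum to 180°, giving angle Q = 180 - 120 = 60 degrees.

60 degrees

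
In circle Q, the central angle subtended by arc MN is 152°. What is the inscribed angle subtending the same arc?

By the inscribed angle theorem, the inscribed angle is half the central angle.
Inscribed angle = 152° / 2 = 76°

76°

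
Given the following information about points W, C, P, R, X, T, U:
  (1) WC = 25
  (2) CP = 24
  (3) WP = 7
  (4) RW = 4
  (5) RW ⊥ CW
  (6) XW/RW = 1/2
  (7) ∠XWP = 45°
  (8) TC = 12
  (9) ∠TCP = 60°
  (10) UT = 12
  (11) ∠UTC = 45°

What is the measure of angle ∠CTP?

Step 1: By the law of cosines on triangle TCP: TP² = 12² + 24² − 2·12·24·cos(60°) = 432, so TP = 12·√3.
Step 2: By the inverse law of cosines on triangle CTP: cos(∠CTP) = (12² + (12·√3)² − 24²) / (2·12·12·√3) = 0/498.83 = 0, so ∠CTP = 90°.

Therefore, the measure of angle ∠CTP = 90°.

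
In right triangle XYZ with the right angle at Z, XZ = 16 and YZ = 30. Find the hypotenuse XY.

In a right triangle, the square of the hypotenuse equals the sum of the squares of the two legs.
The legs are 16 and 30, so the hypotenuse = sqrt(256 + 900) = sqrt(1156) = 34.

34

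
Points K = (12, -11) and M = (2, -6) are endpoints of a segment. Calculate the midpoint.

The midpoint is the average of the coordinates:
x: (12 + 2)/2 = 7
y: (-11 + -6)/2 = -17/2
Midpoint = (7, -17/2)

(7, -17/2)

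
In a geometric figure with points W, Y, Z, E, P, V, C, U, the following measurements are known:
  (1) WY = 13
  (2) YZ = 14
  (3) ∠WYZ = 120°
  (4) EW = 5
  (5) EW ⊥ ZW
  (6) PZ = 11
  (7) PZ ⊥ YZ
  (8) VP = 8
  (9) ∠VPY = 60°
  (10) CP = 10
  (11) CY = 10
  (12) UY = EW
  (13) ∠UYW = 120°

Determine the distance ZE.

Step 1: By the law of cosines on triangle ZYW: ZW² = 14² + 13² − 2·14·13·cos(120°) = 547, so ZW ≈ 23.39.
Step 2: By the law of cosines on triangle ZWE: ZE² = 23.39² + 5² − 2·23.39·5·cos(90°) = 572, so ZE = 2·√143.

Therefore, the length of ZE = 2·√143.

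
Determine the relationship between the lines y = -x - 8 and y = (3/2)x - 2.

Slope of line 1: m1 = -1
Slope of line 2: m2 = 3/2
m1 != m2 (-1 != 3/2), so not parallel.
m1 * m2 = (-1) * (3/2) = -3/2 != -1, so not perpendicular.
The lines are neither parallel nor perpendicular.

Neither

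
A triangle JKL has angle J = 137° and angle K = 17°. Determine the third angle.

By the triangle angle sum property, the three interior angles of any triangle add up to 180°.
We know angle J = 137° and angle K = 17°, so their sum is 154°.
Therefore angle L = 180° - 154° = 26°.

26 degrees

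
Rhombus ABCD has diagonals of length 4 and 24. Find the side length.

The diagonals of a rhombus bisect each other at right angles.
Half-diagonals: 4/2 = 2 and 24/2 = 12
side = sqrt(2^2 + 12^2)
side = sqrt(4 + 144)
side = sqrt(148) = 2*sqrt(37)

2*sqrt(37)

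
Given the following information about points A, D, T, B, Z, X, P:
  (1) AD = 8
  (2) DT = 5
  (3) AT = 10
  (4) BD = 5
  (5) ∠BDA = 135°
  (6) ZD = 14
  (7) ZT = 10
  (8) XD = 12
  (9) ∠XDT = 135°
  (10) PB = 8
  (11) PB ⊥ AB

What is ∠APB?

Step 1: By the law of cosines on triangle BDA: BA² = 5² + 8² − 2·5·8·cos(135°) = 145.57, so BA ≈ 12.07.
Step 2: By the law of cosines on triangle PBA: PA² = 8² + 12.07² − 2·8·12.07·cos(90°) = 209.57, so PA ≈ 14.48.
Step 3: By the inverse law of cosines on triangle APB: cos(∠APB) = (14.48² + 8² − 12.07²) / (2·14.48·8) = 128/231.62 = 0.5526, so ∠APB = 56.45°.

Therefore, the measure of angle ∠APB = 56.45°.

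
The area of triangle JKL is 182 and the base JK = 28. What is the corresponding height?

height = 2 * 182 / 28 = 13

13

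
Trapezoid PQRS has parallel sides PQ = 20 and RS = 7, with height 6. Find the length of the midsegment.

The midsegment of a trapezoid = (base1 + base2) / 2
midsegment = (20 + 7) / 2
midsegment = 27 / 2
midsegment = 27/2

27/2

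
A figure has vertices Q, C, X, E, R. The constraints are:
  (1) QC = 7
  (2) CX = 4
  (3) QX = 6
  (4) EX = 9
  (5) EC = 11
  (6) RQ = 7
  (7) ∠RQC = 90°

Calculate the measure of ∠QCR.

Step 1: By the law of cosines on triangle CQR: CR² = 7² + 7² − 2·7·7·cos(90°) = 98, so CR = 7·√2.
Step 2: By the inverse law of cosines on triangle QCR: cos(∠QCR) = (7² + (7·√2)² − 7²) / (2·7·7·√2) = 98/138.59 = 0.7071, so ∠QCR = 45°.

Therefore, the measure of angle ∠QCR = 45°.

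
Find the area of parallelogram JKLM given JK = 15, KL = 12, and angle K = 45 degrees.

The area of a parallelogram equals the product of two adjacent sides times the sine of the included angle.
This is because the height equals 12 * sin(45°) = 6*sqrt(2).
Area = 15 * 6*sqrt(2) = 90*sqrt(2)

90*sqrt(2)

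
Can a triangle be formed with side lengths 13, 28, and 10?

Check the triangle inequality: 13 + 10 = 23 ≤ 28.
Since the sum of two sides does not exceed the third, no triangle can be formed.

No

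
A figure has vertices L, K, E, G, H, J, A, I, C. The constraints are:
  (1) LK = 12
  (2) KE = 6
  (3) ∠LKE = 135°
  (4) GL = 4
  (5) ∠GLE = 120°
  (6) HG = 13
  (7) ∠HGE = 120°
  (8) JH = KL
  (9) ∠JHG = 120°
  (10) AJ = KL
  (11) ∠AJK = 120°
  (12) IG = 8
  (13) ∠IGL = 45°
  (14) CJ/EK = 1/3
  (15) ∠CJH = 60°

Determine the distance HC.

From the given relations: JH = KL = 12; CJ = 1/3·EK = 1/3·6 = 2.
Step 1: By the law of cosines on triangle HJC: HC² = 12² + 2² − 2·12·2·cos(60°) = 124, so HC = 2·√31.

Therefore, the length of HC = 2·√31.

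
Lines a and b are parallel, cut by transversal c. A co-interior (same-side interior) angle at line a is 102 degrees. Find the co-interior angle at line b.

Co-interior angles sum to 180: 180 - 102 = 78 degrees.

78 degrees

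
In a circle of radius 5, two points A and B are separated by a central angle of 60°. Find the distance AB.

Drop a perpendicular from the center to the chord, bisecting both the chord and the central angle.
Each half-chord = r sin(θ/2) = 5 sin(30°).
The full chord = 2 × 5 × sin(30°) = 5.

5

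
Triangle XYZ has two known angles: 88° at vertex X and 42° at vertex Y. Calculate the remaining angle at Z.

By the triangle angle sum property, the three interior angles of any triangle add up to 180°.
We know angle X = 88° and angle Y = 42°, so their sum is 130°.
Therefore angle Z = 180° - 130° = 50°.

50 degrees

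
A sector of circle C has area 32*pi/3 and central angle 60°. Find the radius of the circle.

r² = 360 × 32*pi/3 / (π × 60) = 64, so r = 8.

8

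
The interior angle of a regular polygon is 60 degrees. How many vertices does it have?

The exterior angle is the supplement of the interior angle: 180 - 60 = 120 degrees.
Since the exterior angles of any convex polygon sum to 360 degrees, the number of sides is 360 / 120 = 3.

3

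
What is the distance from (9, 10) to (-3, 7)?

d = sqrt((-12)^2 + (-3)^2) = sqrt(153) = 3*sqrt(17)

3*sqrt(17)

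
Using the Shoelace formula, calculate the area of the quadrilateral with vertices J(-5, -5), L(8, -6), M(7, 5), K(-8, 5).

Shoelace: sum of cross terms = 292, Area = (1/2)|292| = 146

146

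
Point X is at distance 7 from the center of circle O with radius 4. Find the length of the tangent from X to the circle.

tangent = √(d² - r²) = √(7² - 4²) = √(49 - 16) = √33 = sqrt(33)

sqrt(33)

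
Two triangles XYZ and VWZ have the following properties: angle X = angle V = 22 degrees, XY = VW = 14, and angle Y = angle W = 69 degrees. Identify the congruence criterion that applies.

The given information provides:
angle X = angle V = 22 degrees, XY = VW = 14, and angle Y = angle W = 69 degrees
This matches the ASA congruence theorem.
Two pairs of corresponding angles and the included side are equal (Angle-Side-Angle).

ASA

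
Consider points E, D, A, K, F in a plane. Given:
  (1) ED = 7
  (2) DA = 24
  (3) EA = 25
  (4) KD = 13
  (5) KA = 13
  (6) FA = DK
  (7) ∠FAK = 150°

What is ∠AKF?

From the given relations: FA = DK = 13.
Step 1: By the law of cosines on triangle KAF: KF² = 13² + 13² − 2·13·13·cos(150°) = 630.72, so KF ≈ 25.11.
Step 2: By the inverse law of cosines on triangle AKF: cos(∠AKF) = (13² + 25.11² − 13²) / (2·13·25.11) = 630.72/652.97 = 0.9659, so ∠AKF = 15°.

Therefore, the measure of angle ∠AKF = 15°.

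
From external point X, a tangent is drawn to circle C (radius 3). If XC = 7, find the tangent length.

The tangent, radius, and line from the external point to the center form a right triangle.
The right angle is where the tangent meets the radius.
By the Pythagorean theorem: tangent² + 3² = 7²
tangent² = 49 - 9 = 40
tangent = 2*sqrt(10)

2*sqrt(10)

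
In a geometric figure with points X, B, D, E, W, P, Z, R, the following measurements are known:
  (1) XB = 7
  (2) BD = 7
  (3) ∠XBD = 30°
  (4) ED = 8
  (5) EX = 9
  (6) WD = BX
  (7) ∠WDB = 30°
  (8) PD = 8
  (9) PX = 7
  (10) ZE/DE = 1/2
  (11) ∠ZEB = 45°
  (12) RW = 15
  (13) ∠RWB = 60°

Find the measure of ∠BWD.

From the given relations: WD = BX = 7.
Step 1: By the law of cosines on triangle WDB: WB² = 7² + 7² − 2·7·7·cos(30°) = 13.13, so WB ≈ 3.62.
Step 2: By the inverse law of cosines on triangle BWD: cos(∠BWD) = (3.62² + 7² − 7²) / (2·3.62·7) = 13.13/50.73 = 0.2588, so ∠BWD = 75°.

Therefore, the measure of angle ∠BWD = 75°.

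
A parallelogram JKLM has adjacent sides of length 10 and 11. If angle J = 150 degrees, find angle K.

Consecutive angles are supplementary: angle K = 180 - 150 = 30 degrees.

30 degrees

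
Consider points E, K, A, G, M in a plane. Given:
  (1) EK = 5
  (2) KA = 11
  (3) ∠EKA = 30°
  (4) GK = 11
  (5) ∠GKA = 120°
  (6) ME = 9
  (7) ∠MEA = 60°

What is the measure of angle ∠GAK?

Step 1: By the law of cosines on triangle AKG: AG² = 11² + 11² − 2·11·11·cos(120°) = 363, so AG = 11·√3.
Step 2: By the inverse law of cosines on triangle GAK: cos(∠GAK) = ((11·√3)² + 11² − 11²) / (2·11·√3·11) = 363/419.16 = 0.866, so ∠GAK = 30°.

Therefore, the measure of angle ∠GAK = 30°.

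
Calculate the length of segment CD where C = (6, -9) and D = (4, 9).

d = sqrt((-2)^2 + (18)^2) = sqrt(328) = 2*sqrt(82)

2*sqrt(82)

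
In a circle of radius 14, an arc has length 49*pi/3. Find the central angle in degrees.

θ = 360 × 49*pi/3 / (2π × 14) = 210° (rearranging arc length formula).

210°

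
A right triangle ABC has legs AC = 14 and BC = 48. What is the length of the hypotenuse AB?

In a right triangle, the square of the hypotenuse equals the sum of the squares of the two legs.
The legs are 14 and 48, so the hypotenuse = sqrt(196 + 2304) = sqrt(2500) = 50.

50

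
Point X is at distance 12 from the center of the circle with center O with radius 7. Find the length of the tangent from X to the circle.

tangent = √(d² - r²) = √(12² - 7²) = √(144 - 49) = √95 = sqrt(95)

sqrt(95)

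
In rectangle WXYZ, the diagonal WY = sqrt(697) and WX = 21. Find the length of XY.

b = sqrt(d^2 - a^2) = sqrt(697 - 441) = sqrt(256) = 16

16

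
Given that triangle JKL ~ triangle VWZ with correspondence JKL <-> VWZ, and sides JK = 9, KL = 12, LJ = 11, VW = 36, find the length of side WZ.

k = 36/9 = 4. WZ = 4 * 12 = 48.

48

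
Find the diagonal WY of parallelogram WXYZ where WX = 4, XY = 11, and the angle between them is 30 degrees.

The diagonal of a parallelogram can be found by treating two adjacent sides and the diagonal as a triangle.
Applying the law of cosines with sides 4, 11 and included angle 30°:
d^2 = 16 + 121 - 88*cos(30°) = 137 - 44*sqrt(3)
d = sqrt(137 - 44*sqrt(3))

sqrt(137 - 44*sqrt(3))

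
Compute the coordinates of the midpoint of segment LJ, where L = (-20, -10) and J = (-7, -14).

The midpoint is the point halfway along the segment.
Move half the horizontal distance: -20 + (-7 - -20)/2 = -20 + 13/2 = -27/2
Move half the vertical distance: -10 + (-14 - -10)/2 = -10 + -4/2 = -12
Midpoint = (-27/2, -12)

(-27/2, -12)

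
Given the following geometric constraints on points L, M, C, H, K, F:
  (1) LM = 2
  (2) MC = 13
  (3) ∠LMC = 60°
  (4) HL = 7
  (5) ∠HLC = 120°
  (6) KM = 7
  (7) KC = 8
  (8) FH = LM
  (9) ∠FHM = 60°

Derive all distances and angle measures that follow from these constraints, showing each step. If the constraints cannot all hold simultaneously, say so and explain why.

The constraints are consistent.

From the given relations:
  FH = LM = 2

Step 1: From LM = 2, MC = 13, and ∠LMC = 60°, by the law of cosines:
  LC² = LM² + MC² - 2·LM·MC·cos(60°) = 4 + 169 - 26 = 147
  LC = 7·√3

Step 2: From MC = 13, MK = 7, CK = 8, by the inverse law of cosines:
  cos(∠CMK) = (MC² + MK² - CK²) / (2·MC·MK)
  ∠CMK = 32.2°

Step 3: From CK = 8, CM = 13, KM = 7, by the inverse law of cosines:
  cos(∠KCM) = (CK² + CM² - KM²) / (2·CK·CM)
  ∠KCM = 27.8°

Step 4: From KC = 8, KM = 7, CM = 13, by the inverse law of cosines:
  cos(∠CKM) = (KC² + KM² - CM²) / (2·KC·KM)
  ∠CKM = 120°

Step 5: From CL = 7·√3, LH = 7, and ∠CLH = 120°, by the law of cosines:
  CH² = CL² + LH² - 2·CL·LH·cos(120°) = 147 + 49 + 84.87 = 280.9
  CH ≈ 16.76

Step 6: From LC = 7·√3, LM = 2, CM = 13, by the inverse law of cosines:
  cos(∠CLM) = (LC² + LM² - CM²) / (2·LC·LM)
  ∠CLM = 111.79°

Step 7: From CL = 7·√3, CM = 13, LM = 2, by the inverse law of cosines:
  cos(∠LCM) = (CL² + CM² - LM²) / (2·CL·CM)
  ∠LCM = 8.21°

Step 8: From CH = 16.76, CL = 7·√3, HL = 7, by the inverse law of cosines:
  cos(∠HCL) = (CH² + CL² - HL²) / (2·CH·CL)
  ∠HCL = 21.21°

Step 9: From HC = 16.76, HL = 7, CL = 7·√3, by the inverse law of cosines:
  cos(∠CHL) = (HC² + HL² - CL²) / (2·HC·HL)
  ∠CHL = 38.79°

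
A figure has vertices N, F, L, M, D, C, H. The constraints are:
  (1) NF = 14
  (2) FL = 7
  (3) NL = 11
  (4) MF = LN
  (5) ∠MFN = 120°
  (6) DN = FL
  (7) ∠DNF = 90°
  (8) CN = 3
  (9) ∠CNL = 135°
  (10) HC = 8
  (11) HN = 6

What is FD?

From the given relations: DN = FL = 7.
Step 1: By the law of cosines on triangle FND: FD² = 14² + 7² − 2·14·7·cos(90°) = 245, so FD = 7·√5.

Therefore, the length of FD = 7·√5.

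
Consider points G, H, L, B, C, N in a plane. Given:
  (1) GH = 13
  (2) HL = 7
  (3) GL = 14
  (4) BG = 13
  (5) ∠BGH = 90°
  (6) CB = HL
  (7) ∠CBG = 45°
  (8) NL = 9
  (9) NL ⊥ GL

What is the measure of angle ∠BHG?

Step 1: By the law of cosines on triangle HGB: HB² = 13² + 13² − 2·13·13·cos(90°) = 338, so HB = 13·√2.
Step 2: By the inverse law of cosines on triangle BHG: cos(∠BHG) = ((13·√2)² + 13² − 13²) / (2·13·√2·13) = 338/478 = 0.7071, so ∠BHG = 45°.

Therefore, the measure of angle ∠BHG = 45°.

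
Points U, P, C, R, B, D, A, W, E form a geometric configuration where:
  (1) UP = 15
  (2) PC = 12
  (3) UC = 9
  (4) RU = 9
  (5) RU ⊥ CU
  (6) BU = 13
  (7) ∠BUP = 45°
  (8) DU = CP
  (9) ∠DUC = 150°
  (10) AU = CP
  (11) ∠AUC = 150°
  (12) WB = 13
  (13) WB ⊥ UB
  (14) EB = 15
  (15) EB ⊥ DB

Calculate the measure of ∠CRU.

Step 1: By the law of cosines on triangle RUC: RC² = 9² + 9² − 2·9·9·cos(90°) = 162, so RC = 9·√2.
Step 2: By the inverse law of cosines on triangle CRU: cos(∠CRU) = ((9·√2)² + 9² − 9²) / (2·9·√2·9) = 162/229.1 = 0.7071, so ∠CRU = 45°.

Therefore, the measure of angle ∠CRU = 45°.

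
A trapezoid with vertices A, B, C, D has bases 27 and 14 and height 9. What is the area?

Area of a trapezoid = (base1 + base2) * height / 2
Area = (27 + 14) * 9 / 2
Area = 41 * 9 / 2
Area = 369 / 2
Area = 369/2

369/2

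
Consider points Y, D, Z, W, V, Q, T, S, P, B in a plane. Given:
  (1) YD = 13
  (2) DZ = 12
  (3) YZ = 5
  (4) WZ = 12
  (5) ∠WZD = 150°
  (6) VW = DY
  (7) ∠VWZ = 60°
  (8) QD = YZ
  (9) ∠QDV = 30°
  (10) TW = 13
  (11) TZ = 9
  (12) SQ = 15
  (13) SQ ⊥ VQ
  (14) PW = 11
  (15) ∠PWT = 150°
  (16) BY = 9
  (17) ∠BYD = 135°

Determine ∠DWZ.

Step 1: By the law of cosines on triangle WZD: WD² = 12² + 12² − 2·12·12·cos(150°) = 537.42, so WD ≈ 23.18.
Step 2: By the inverse law of cosines on triangle DWZ: cos(∠DWZ) = (23.18² + 12² − 12²) / (2·23.18·12) = 537.42/556.37 = 0.9659, so ∠DWZ = 15°.

Therefore, the measure of angle ∠DWZ = 15°.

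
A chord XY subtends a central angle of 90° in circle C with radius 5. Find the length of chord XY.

Chord length = 2r sin(θ/2)
= 2 × 5 × sin(90°/2)
= 2 × 5 × sin(45°)
= 5*sqrt(2)

5*sqrt(2)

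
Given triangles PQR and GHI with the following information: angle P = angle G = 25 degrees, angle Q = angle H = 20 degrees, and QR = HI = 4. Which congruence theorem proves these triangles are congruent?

The given information matches AAS: Two pairs of corresponding angles and a non-included side are equal (Angle-Angle-Side).

AAS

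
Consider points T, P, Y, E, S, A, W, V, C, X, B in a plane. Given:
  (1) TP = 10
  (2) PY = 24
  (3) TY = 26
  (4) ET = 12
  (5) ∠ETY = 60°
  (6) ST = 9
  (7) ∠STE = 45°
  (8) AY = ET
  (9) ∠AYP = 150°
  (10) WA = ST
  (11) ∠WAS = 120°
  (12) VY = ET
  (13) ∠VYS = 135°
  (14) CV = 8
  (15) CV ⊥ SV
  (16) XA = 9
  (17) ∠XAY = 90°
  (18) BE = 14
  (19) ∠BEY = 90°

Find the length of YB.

Step 1: By the law of cosines on triangle ETY: EY² = 12² + 26² − 2·12·26·cos(60°) = 508, so EY = 2·√127.
Step 2: By the law of cosines on triangle YEB: YB² = (2·√127)² + 14² − 2·2·√127·14·cos(90°) = 704, so YB = 8·√11.

Therefore, the length of YB = 8·√11.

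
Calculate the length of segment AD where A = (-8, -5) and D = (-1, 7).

The horizontal distance is |-1 - -8| = 7 and the vertical distance is |7 - -5| = 12.
By the Pythagorean theorem, d = sqrt(7^2 + 12^2) = sqrt(193).

sqrt(193)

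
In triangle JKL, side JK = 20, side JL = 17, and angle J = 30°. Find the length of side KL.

When two sides and the included angle are known, the law of cosines gives the third side.
c^2 = a^2 + b^2 - 2ab cos(C) generalizes the Pythagorean theorem to non-right triangles.
Here: KL^2 = 400 + 289 - 680*(sqrt(3)/2) = 689 - 340*sqrt(3)
KL = sqrt(689 - 340*sqrt(3))

sqrt(689 - 340*sqrt(3))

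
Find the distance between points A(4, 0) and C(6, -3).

The horizontal distance is |6 - 4| = 2 and the vertical distance is |-3 - 0| = 3.
By the Pythagorean theorem, d = sqrt(2^2 + 3^2) = sqrt(13).

sqrt(13)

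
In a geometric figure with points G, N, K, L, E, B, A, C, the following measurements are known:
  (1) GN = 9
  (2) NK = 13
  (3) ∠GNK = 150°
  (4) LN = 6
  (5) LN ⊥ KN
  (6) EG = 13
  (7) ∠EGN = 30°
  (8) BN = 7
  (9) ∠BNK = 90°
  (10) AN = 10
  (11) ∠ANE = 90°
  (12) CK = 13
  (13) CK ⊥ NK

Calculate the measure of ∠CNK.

Step 1: By the law of cosines on triangle NKC: NC² = 13² + 13² − 2·13·13·cos(90°) = 338, so NC = 13·√2.
Step 2: By the inverse law of cosines on triangle CNK: cos(∠CNK) = ((13·√2)² + 13² − 13²) / (2·13·√2·13) = 338/478 = 0.7071, so ∠CNK = 45°.

Therefore, the measure of angle ∠CNK = 45°.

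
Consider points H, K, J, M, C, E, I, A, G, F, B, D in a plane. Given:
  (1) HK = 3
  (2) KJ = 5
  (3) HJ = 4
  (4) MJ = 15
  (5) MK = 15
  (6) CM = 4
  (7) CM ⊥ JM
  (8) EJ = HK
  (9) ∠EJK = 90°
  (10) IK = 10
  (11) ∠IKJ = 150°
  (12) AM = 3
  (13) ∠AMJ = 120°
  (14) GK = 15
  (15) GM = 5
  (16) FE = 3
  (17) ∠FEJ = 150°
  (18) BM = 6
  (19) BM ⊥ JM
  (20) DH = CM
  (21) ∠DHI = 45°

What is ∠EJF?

From the given relations: EJ = HK = 3.
Step 1: By the law of cosines on triangle JEF: JF² = 3² + 3² − 2·3·3·cos(150°) = 33.59, so JF ≈ 5.8.
Step 2: By the inverse law of cosines on triangle EJF: cos(∠EJF) = (3² + 5.8² − 3²) / (2·3·5.8) = 33.59/34.77 = 0.9659, so ∠EJF = 15°.

Therefore, the measure of angle ∠EJF = 15°.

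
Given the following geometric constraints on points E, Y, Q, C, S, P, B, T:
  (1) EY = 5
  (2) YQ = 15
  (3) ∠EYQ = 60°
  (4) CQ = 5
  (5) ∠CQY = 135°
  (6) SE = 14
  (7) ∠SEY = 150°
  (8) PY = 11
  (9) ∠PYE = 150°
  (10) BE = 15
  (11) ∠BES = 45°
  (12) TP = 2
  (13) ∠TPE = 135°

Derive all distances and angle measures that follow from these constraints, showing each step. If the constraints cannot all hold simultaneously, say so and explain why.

The constraints are consistent.

Step 1: From EY = 5, YQ = 15, and ∠EYQ = 60°, by the law of cosines:
  EQ² = EY² + YQ² - 2·EY·YQ·cos(60°) = 25 + 225 - 75 = 175
  EQ = 5·√7

Step 2: From EY = 5, YP = 11, and ∠EYP = 150°, by the law of cosines:
  EP² = EY² + YP² - 2·EY·YP·cos(150°) = 25 + 121 + 95.26 = 241.3
  EP ≈ 15.53

Step 3: From YQ = 15, QC = 5, and ∠YQC = 135°, by the law of cosines:
  YC² = YQ² + QC² - 2·YQ·QC·cos(135°) = 225 + 25 + 106.1 = 356.1
  YC ≈ 18.87

Step 4: From YE = 5, ES = 14, and ∠YES = 150°, by the law of cosines:
  YS² = YE² + ES² - 2·YE·ES·cos(150°) = 25 + 196 + 121.2 = 342.2
  YS ≈ 18.5

Step 5: From SE = 14, EB = 15, and ∠SEB = 45°, by the law of cosines:
  SB² = SE² + EB² - 2·SE·EB·cos(45°) = 196 + 225 - 297 = 124
  SB ≈ 11.14

Step 6: From EP = 15.53, PT = 2, and ∠EPT = 135°, by the law of cosines:
  ET² = EP² + PT² - 2·EP·PT·cos(135°) = 241.3 + 4 + 43.93 = 289.2
  ET ≈ 17.01

Step 7: From EP = 15.53, EY = 5, PY = 11, by the inverse law of cosines:
  cos(∠PEY) = (EP² + EY² - PY²) / (2·EP·EY)
  ∠PEY = 20.74°

Step 8: From EQ = 5·√7, EY = 5, QY = 15, by the inverse law of cosines:
  cos(∠QEY) = (EQ² + EY² - QY²) / (2·EQ·EY)
  ∠QEY = 100.89°

Step 9: From YC = 18.87, YQ = 15, CQ = 5, by the inverse law of cosines:
  cos(∠CYQ) = (YC² + YQ² - CQ²) / (2·YC·YQ)
  ∠CYQ = 10.8°

Step 10: From YE = 5, YS = 18.5, ES = 14, by the inverse law of cosines:
  cos(∠EYS) = (YE² + YS² - ES²) / (2·YE·YS)
  ∠EYS = 22.23°

Step 11: From QE = 5·√7, QY = 15, EY = 5, by the inverse law of cosines:
  cos(∠EQY) = (QE² + QY² - EY²) / (2·QE·QY)
  ∠EQY = 19.11°

Step 12: From CQ = 5, CY = 18.87, QY = 15, by the inverse law of cosines:
  cos(∠QCY) = (CQ² + CY² - QY²) / (2·CQ·CY)
  ∠QCY = 34.2°

Step 13: From SB = 11.14, SE = 14, BE = 15, by the inverse law of cosines:
  cos(∠BSE) = (SB² + SE² - BE²) / (2·SB·SE)
  ∠BSE = 72.26°

Step 14: From SE = 14, SY = 18.5, EY = 5, by the inverse law of cosines:
  cos(∠ESY) = (SE² + SY² - EY²) / (2·SE·SY)
  ∠ESY = 7.77°

Step 15: From PE = 15.53, PY = 11, EY = 5, by the inverse law of cosines:
  cos(∠EPY) = (PE² + PY² - EY²) / (2·PE·PY)
  ∠EPY = 9.26°

Step 16: From BE = 15, BS = 11.14, ES = 14, by the inverse law of cosines:
  cos(∠EBS) = (BE² + BS² - ES²) / (2·BE·BS)
  ∠EBS = 62.74°

Step 17: From EP = 15.53, ET = 17.01, PT = 2, by the inverse law of cosines:
  cos(∠PET) = (EP² + ET² - PT²) / (2·EP·ET)
  ∠PET = 4.77°

Step 18: From TE = 17.01, TP = 2, EP = 15.53, by the inverse law of cosines:
  cos(∠ETP) = (TE² + TP² - EP²) / (2·TE·TP)
  ∠ETP = 40.23°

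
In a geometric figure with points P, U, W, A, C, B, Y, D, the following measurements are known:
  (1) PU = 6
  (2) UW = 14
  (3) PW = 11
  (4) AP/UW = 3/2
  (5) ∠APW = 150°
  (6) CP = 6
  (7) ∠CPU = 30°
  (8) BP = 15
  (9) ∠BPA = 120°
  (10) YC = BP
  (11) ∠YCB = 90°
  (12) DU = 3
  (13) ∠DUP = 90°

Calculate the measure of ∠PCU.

Step 1: By the law of cosines on triangle CPU: CU² = 6² + 6² − 2·6·6·cos(30°) = 9.65, so CU ≈ 3.11.
Step 2: By the inverse law of cosines on triangle PCU: cos(∠PCU) = (6² + 3.11² − 6²) / (2·6·3.11) = 9.65/37.27 = 0.2588, so ∠PCU = 75°.

Therefore, the measure of angle ∠PCU = 75°.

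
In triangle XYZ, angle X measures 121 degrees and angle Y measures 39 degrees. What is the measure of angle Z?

By the triangle angle sum property, the three interior angles of any triangle add up to 180°.
We know angle X = 121° and angle Y = 39°, so their sum is 160°.
Therefore angle Z = 180° - 160° = 20°.

20 degrees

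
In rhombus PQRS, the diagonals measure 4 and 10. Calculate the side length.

In a rhombus, the diagonals bisect each other perpendicularly, creating four congruent right triangles.
Each triangle has legs 2 (half of 4) and 5 (half of 10).
The hypotenuse of each right triangle is a side of the rhombus:
side = sqrt(2^2 + 5^2) = sqrt(29)

sqrt(29)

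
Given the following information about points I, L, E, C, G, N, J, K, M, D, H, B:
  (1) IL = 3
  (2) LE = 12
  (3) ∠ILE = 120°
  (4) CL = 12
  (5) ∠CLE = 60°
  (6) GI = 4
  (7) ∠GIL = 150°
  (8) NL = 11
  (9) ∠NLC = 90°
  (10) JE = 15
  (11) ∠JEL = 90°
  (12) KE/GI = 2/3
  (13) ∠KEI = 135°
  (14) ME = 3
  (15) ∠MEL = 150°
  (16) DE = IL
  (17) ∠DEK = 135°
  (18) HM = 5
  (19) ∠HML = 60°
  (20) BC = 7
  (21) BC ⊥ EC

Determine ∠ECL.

Step 1: By the law of cosines on triangle CLE: CE² = 12² + 12² − 2·12·12·cos(60°) = 144, so CE = 12.
Step 2: By the inverse law of cosines on triangle ECL: cos(∠ECL) = (12² + 12² − 12²) / (2·12·12) = 144/288 = 0.5, so ∠ECL = 60°.

Therefore, the measure of angle ∠ECL = 60°.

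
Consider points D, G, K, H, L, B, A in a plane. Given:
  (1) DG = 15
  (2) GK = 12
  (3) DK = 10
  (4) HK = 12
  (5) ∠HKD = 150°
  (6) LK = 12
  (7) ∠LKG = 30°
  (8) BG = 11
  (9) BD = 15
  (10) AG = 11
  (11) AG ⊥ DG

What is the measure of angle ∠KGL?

Step 1: By the law of cosines on triangle GKL: GL² = 12² + 12² − 2·12·12·cos(30°) = 38.58, so GL ≈ 6.21.
Step 2: By the inverse law of cosines on triangle KGL: cos(∠KGL) = (12² + 6.21² − 12²) / (2·12·6.21) = 38.58/149.08 = 0.2588, so ∠KGL = 75°.

Therefore, the measure of angle ∠KGL = 75°.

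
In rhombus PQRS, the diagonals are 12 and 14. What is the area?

Area = (12 * 14) / 2 = 168 / 2 = 84

84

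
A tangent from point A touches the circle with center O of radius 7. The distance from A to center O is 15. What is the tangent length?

The tangent, radius, and line from the external point to the center form a right triangle.
The right angle is where the tangent meets the radius.
By the Pythagorean theorem: tangent² + 7² = 15²
tangent² = 225 - 49 = 176
tangent = 4*sqrt(11)

4*sqrt(11)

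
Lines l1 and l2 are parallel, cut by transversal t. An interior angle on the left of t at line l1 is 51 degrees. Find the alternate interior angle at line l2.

Alternate interior angles formed by parallel lines and a transversal are equal.
The given angle is 51 degrees.
The alternate interior angle = 51 degrees.

51 degrees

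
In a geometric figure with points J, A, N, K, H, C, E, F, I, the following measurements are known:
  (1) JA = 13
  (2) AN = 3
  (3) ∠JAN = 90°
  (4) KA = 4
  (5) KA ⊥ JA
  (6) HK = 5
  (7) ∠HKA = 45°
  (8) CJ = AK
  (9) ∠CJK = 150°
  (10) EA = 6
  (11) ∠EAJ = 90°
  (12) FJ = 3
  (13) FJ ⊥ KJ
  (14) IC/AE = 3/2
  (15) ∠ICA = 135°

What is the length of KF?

Step 1: By the law of cosines on triangle JAK: JK² = 13² + 4² − 2·13·4·cos(90°) = 185, so JK = √185.
Step 2: By the law of cosines on triangle KJF: KF² = √185² + 3² − 2·√185·3·cos(90°) = 194, so KF = √194.

Therefore, the length of KF = √194.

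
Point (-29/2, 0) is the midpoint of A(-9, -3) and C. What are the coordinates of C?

Using the midpoint formula: M = ((x1 + x2)/2, (y1 + y2)/2)
We know M = (-29/2, 0) and A = (-9, -3)
For x: -29/2 = (-9 + x2)/2, so x2 = 2*-29/2 - -9 = -20
For y: 0 = (-3 + y2)/2, so y2 = 2*0 - -3 = 3
C = (-20, 3)

(-20, 3)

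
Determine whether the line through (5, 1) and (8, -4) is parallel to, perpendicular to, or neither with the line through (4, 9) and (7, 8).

Slope of line 1: m1 = (-4 - 1)/(8 - 5) = -5/3 = -5/3
Slope of line 2: m2 = (8 - 9)/(7 - 4) = -1/3 = -1/3
For parallel lines we need equal slopes: -5/3 != -1/3.
For perpendicular lines we need m1*m2 = -1: (-5/3)(-1/3) = 5/9 != -1.
Since neither condition holds, the lines are neither parallel nor perpendicular.

Neither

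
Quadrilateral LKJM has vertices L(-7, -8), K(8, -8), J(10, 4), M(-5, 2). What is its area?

The Shoelace formula works by pairing each vertex with the next (cycling back to the first).
For each pair, compute x_i*y_(i+1) - x_(i+1)*y_i:
  (-7*-8 - 8*-8) = 120
  (8*4 - 10*-8) = 112
  (10*2 - -5*4) = 40
  (-5*-8 - -7*2) = 54
Taking half the absolute value of the total: Area = (1/2)(326) = 163.

163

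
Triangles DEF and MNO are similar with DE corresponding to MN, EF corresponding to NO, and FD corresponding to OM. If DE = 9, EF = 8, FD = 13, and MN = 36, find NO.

Since the triangles are similar, the ratio of corresponding sides is constant.
Scale factor k = MN / DE = 36 / 9 = 4
NO = k * EF = 4 * 8 = 32

32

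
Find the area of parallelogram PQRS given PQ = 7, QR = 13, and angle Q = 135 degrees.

The area of a parallelogram equals the product of two adjacent sides times the sine of the included angle.
This is because the height equals 13 * sin(135°) = 13*sqrt(2)/2.
Area = 7 * 13*sqrt(2)/2 = 91*sqrt(2)/2

91*sqrt(2)/2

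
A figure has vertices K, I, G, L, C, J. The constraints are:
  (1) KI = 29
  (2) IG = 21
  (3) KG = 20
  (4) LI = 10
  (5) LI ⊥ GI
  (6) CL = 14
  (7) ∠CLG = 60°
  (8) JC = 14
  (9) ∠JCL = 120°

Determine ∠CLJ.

Step 1: By the law of cosines on triangle LCJ: LJ² = 14² + 14² − 2·14·14·cos(120°) = 588, so LJ = 14·√3.
Step 2: By the inverse law of cosines on triangle CLJ: cos(∠CLJ) = (14² + (14·√3)² − 14²) / (2·14·14·√3) = 588/678.96 = 0.866, so ∠CLJ = 30°.

Therefore, the measure of angle ∠CLJ = 30°.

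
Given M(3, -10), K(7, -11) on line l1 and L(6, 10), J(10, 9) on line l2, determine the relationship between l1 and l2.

Slope of line 1: m1 = (-11 - -10)/(7 - 3) = -1/4 = -1/4
Slope of line 2: m2 = (9 - 10)/(10 - 6) = -1/4 = -1/4
Since m1 = m2 = -1/4, the lines are parallel.

Parallel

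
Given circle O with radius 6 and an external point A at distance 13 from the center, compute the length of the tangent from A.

tangent = √(d² - r²) = √(13² - 6²) = √(169 - 36) = √133 = sqrt(133)

sqrt(133)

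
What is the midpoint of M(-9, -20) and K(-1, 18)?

The midpoint is the point halfway along the segment.
Move half the horizontal distance: -9 + (-1 - -9)/2 = -9 + 8/2 = -5
Move half the vertical distance: -20 + (18 - -20)/2 = -20 + 38/2 = -1
Midpoint = (-5, -1)

(-5, -1)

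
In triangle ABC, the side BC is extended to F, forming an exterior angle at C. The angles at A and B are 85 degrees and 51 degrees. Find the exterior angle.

Exterior angle = 85 + 51 = 136 degrees (exterior angle theorem).

136 degrees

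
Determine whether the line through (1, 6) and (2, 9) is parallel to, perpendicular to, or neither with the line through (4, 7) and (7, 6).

Slope of line 1: m1 = (9 - 6)/(2 - 1) = 3/1 = 3
Slope of line 2: m2 = (6 - 7)/(7 - 4) = -1/3 = -1/3
m1 * m2 = -1, so perpendicular.

Perpendicular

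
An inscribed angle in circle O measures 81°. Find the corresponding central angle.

By the inscribed angle theorem, the central angle is twice the inscribed angle.
Central angle = 2 × 81° = 162°

162°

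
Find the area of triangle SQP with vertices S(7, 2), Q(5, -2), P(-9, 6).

Shoelace: Area = (1/2)|7(-2-6) + 5(6-2) + -9(2--2)| = (1/2)(72) = 36

36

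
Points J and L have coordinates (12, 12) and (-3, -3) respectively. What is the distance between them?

d = sqrt((-3 - 12)^2 + (-3 - 12)^2)
d = sqrt(-15^2 + -15^2)
d = sqrt(225 + 225)
d = sqrt(450) = 15*sqrt(2)

15*sqrt(2)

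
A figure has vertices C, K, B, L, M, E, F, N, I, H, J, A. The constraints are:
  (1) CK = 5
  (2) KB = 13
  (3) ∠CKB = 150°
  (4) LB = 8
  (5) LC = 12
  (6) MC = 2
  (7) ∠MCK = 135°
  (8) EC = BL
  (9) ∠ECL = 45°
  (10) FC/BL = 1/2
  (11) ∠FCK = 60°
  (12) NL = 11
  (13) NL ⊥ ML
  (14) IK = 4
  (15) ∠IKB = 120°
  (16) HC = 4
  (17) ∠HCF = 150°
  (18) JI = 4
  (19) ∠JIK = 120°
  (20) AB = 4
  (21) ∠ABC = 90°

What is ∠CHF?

From the given relations: FC = 1/2·BL = 1/2·8 = 4.
Step 1: By the law of cosines on triangle HCF: HF² = 4² + 4² − 2·4·4·cos(150°) = 59.71, so HF ≈ 7.73.
Step 2: By the inverse law of cosines on triangle CHF: cos(∠CHF) = (4² + 7.73² − 4²) / (2·4·7.73) = 59.71/61.82 = 0.9659, so ∠CHF = 15°.

Therefore, the measure of angle ∠CHF = 15°.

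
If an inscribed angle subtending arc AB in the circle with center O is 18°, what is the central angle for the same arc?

The inscribed angle theorem states that a central angle is always twice any inscribed angle that subtends the same arc.
Since the inscribed angle is 18°, the central angle = 2 × 18° = 36°.

36°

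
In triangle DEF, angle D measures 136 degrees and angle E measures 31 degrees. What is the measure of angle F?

angle F = 180 - 136 - 31 = 13 degrees.

13 degrees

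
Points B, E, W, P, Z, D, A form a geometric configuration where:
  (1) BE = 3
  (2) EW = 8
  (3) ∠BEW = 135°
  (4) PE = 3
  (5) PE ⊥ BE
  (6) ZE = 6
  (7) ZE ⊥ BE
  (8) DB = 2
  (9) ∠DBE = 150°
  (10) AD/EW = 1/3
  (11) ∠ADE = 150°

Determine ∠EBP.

Step 1: By the law of cosines on triangle BEP: BP² = 3² + 3² − 2·3·3·cos(90°) = 18, so BP = 3·√2.
Step 2: By the inverse law of cosines on triangle EBP: cos(∠EBP) = (3² + (3·√2)² − 3²) / (2·3·3·√2) = 18/25.46 = 0.7071, so ∠EBP = 45°.

Therefore, the measure of angle ∠EBP = 45°.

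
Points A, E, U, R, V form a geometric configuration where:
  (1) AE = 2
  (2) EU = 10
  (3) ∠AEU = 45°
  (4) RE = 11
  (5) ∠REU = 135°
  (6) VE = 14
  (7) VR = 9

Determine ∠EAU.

Step 1: By the law of cosines on triangle AEU: AU² = 2² + 10² − 2·2·10·cos(45°) = 75.72, so AU ≈ 8.7.
Step 2: By the inverse law of cosines on triangle EAU: cos(∠EAU) = (2² + 8.7² − 10²) / (2·2·8.7) = -20.28/34.81 = -0.5828, so ∠EAU = 125.65°.

Therefore, the measure of angle ∠EAU = 125.65°.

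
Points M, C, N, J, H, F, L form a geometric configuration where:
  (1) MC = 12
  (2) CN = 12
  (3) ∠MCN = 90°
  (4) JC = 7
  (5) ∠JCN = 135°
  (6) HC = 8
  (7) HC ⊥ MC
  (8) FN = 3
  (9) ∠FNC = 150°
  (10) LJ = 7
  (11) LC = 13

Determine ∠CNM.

Step 1: By the law of cosines on triangle NCM: NM² = 12² + 12² − 2·12·12·cos(90°) = 288, so NM = 12·√2.
Step 2: By the inverse law of cosines on triangle CNM: cos(∠CNM) = (12² + (12·√2)² − 12²) / (2·12·12·√2) = 288/407.29 = 0.7071, so ∠CNM = 45°.

Therefore, the measure of angle ∠CNM = 45°.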